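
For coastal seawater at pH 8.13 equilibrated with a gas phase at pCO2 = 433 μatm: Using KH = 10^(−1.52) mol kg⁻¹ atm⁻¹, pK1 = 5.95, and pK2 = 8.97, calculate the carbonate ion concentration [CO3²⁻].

[CO2*] = KH · pCO2 = 10^(−1.52) × 433×10^-6 = 1.308×10^-5 mol/kg
α₀ = 1/(1 + K1/[H⁺] + K1K2/[H⁺]²) = 1/(1 + 10^+2.18 + 10^+1.34) = 0.005739
DIC = [CO2*]/α₀ = 1.308×10^-5 / 0.005739 = 2.278 mmol/kg
[CO3²⁻] = α₂·DIC; α₂ = 0.1256, so [CO3²⁻] = 0.1256 × 2.278 = 0.286 mmol/kg

[CO3²⁻] = 0.286 mmol/kg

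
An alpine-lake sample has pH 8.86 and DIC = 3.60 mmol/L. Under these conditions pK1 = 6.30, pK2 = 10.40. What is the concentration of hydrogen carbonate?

α₁ = 1 / (1 + [H⁺]/K1 + K2/[H⁺]) = 1 / (1 + 10^-2.56 + 10^-1.54)
   = 1 / (1 + 0.0027542 + 0.028840) = 1/1.0316 = 0.9694
[HCO3⁻] = α₁ × DIC = 0.9694 × 3.60 = 3.49 mmol/L

[HCO3⁻] = 3.49 mmol/L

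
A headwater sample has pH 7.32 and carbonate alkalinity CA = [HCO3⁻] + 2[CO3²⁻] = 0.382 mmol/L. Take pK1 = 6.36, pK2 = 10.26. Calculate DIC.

DIC = 0.423 mmol/L

CA = [HCO3⁻] + 2[CO3²⁻] = (α₁ + 2α₂)·DIC
At pH 7.32: [H⁺]/K1 = 10^-0.96 = 0.10965, K2/[H⁺] = 10^-2.94 = 0.0011482
α₁ = 1/(1 + 0.10965 + 0.0011482) = 1/1.1108 = 0.9003; α₂ = α₁·K2/[H⁺] = 0.001034
α₁ + 2α₂ = 0.9023
DIC = CA / (α₁ + 2α₂) = 0.382 / 0.9023 = 0.423 mmol/L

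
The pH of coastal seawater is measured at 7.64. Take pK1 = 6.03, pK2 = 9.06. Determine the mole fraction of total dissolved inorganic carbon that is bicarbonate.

α₁ = 1 / (1 + [H⁺]/K1 + K2/[H⁺]) = 1 / (1 + 10^-1.61 + 10^-1.42)
   = 1 / (1 + 0.024547 + 0.038019) = 1/1.0626 = 0.9411

α₁ = 0.941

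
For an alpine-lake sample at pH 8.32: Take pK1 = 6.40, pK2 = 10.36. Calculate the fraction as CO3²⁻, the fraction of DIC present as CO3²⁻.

α₂ = 1 / (1 + [H⁺]/K2 + [H⁺]²/(K1K2)) = 1 / (1 + 10^+2.04 + 10^+0.12)
   = 1 / (1 + 109.65 + 1.3183) = 1/111.97 = 0.008931

α₂ = 0.00893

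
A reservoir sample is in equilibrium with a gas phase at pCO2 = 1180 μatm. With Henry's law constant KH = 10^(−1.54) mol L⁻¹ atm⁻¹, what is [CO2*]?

[CO2*] = 34.0 μmol/L

KH = 10^(−1.54) = 2.884×10^-2 mol L⁻¹ atm⁻¹
[CO2*] = KH · pCO2 = 2.884×10^-2 × 1180×10^-6 atm = 3.40×10^-5 mol/L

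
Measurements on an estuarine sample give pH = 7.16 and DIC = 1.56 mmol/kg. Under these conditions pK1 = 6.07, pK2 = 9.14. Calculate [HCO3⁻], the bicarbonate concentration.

α₁ = 1 / (1 + [H⁺]/K1 + K2/[H⁺]) = 1 / (1 + 10^-1.09 + 10^-1.98)
   = 1 / (1 + 0.081283 + 0.010471) = 1/1.0918 = 0.9160
[HCO3⁻] = α₁ × DIC = 0.9160 × 1.56 = 1.43 mmol/kg

[HCO3⁻] = 1.43 mmol/kg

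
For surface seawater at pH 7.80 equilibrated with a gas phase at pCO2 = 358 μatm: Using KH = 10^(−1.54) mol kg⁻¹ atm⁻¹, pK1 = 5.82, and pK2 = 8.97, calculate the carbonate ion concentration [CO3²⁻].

[CO3²⁻] = 0.0667 mmol/kg

[CO2*] = KH · pCO2 = 10^(−1.54) × 358×10^-6 = 1.032×10^-5 mol/kg
α₀ = 1/(1 + K1/[H⁺] + K1K2/[H⁺]²) = 1/(1 + 10^+1.98 + 10^+0.81) = 0.009713
DIC = [CO2*]/α₀ = 1.032×10^-5 / 0.009713 = 1.063 mmol/kg
[CO3²⁻] = α₂·DIC; α₂ = 0.06271, so [CO3²⁻] = 0.06271 × 1.063 = 0.0667 mmol/kg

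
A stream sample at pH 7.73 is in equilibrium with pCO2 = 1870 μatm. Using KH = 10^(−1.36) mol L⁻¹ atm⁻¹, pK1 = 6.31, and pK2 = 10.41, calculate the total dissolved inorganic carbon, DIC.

[CO2*] = KH · pCO2 = 10^(−1.36) × 1870×10^-6 = 8.163×10^-5 mol/L
α₀ = 1/(1 + K1/[H⁺] + K1K2/[H⁺]²) = 1/(1 + 10^+1.42 + 10^-1.26) = 0.03655
DIC = [CO2*]/α₀ = 8.163×10^-5 / 0.03655 = 2.23 mmol/L

DIC = 2.23 mmol/L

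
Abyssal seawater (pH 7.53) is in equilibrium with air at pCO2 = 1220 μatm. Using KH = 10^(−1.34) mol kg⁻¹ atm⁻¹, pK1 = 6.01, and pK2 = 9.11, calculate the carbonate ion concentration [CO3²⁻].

[CO3²⁻] = 0.0486 mmol/kg

[CO2*] = KH · pCO2 = 10^(−1.34) × 1220×10^-6 = 5.576×10^-5 mol/kg
α₀ = 1/(1 + K1/[H⁺] + K1K2/[H⁺]²) = 1/(1 + 10^+1.52 + 10^-0.06) = 0.02858
DIC = [CO2*]/α₀ = 5.576×10^-5 / 0.02858 = 1.951 mmol/kg
[CO3²⁻] = α₂·DIC; α₂ = 0.02490, so [CO3²⁻] = 0.02490 × 1.951 = 0.0486 mmol/kg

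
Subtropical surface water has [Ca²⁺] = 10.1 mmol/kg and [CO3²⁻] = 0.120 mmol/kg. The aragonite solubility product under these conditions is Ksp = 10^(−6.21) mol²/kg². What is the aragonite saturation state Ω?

Ksp = 10^(−6.21) = 6.166×10^-7
Ω = [Ca²⁺][CO3²⁻]/Ksp = (10.1×10^-3)(0.120×10^-3) / 6.166×10^-7 = 1.97

Ω = 1.97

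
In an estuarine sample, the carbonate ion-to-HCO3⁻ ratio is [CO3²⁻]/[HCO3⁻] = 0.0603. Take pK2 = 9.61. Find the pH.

From K2 = [H⁺][CO3²⁻]/[HCO3⁻]:  pH = pK2 + log₁₀([CO3²⁻]/[HCO3⁻])
log₁₀(0.0603) = -1.220
pH = 9.61 + (-1.220) = 8.39

pH = 8.39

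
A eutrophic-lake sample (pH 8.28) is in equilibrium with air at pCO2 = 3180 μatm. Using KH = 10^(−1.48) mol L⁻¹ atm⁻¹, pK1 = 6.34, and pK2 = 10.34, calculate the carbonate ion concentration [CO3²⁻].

[CO2*] = KH · pCO2 = 10^(−1.48) × 3180×10^-6 = 1.053×10^-4 mol/L
α₀ = 1/(1 + K1/[H⁺] + K1K2/[H⁺]²) = 1/(1 + 10^+1.94 + 10^-0.12) = 0.01125
DIC = [CO2*]/α₀ = 1.053×10^-4 / 0.01125 = 9.356 mmol/L
[CO3²⁻] = α₂·DIC; α₂ = 0.008537, so [CO3²⁻] = 0.008537 × 9.356 = 0.0799 mmol/L

[CO3²⁻] = 0.0799 mmol/L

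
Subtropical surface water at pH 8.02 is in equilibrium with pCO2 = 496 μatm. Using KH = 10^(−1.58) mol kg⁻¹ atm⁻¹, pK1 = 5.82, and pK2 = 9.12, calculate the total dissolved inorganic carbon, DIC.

DIC = 2.24 mmol/kg

[CO2*] = KH · pCO2 = 10^(−1.58) × 496×10^-6 = 1.305×10^-5 mol/kg
α₀ = 1/(1 + K1/[H⁺] + K1K2/[H⁺]²) = 1/(1 + 10^+2.20 + 10^+1.10) = 0.005811
DIC = [CO2*]/α₀ = 1.305×10^-5 / 0.005811 = 2.24 mmol/kg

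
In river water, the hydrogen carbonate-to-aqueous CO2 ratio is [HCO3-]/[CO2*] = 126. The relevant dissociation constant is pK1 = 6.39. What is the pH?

pH = 8.49

From K1 = [H⁺][HCO3-]/[CO2*]:  pH = pK1 + log₁₀([HCO3-]/[CO2*])
log₁₀(126) = +2.100
pH = 6.39 + (+2.100) = 8.49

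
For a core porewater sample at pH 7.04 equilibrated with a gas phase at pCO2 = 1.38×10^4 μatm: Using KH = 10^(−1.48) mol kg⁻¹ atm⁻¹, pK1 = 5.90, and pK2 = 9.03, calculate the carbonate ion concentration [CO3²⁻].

[CO2*] = KH · pCO2 = 10^(−1.48) × 1.38×10^4×10^-6 = 4.570×10^-4 mol/kg
α₀ = 1/(1 + K1/[H⁺] + K1K2/[H⁺]²) = 1/(1 + 10^+1.14 + 10^-0.85) = 0.06691
DIC = [CO2*]/α₀ = 4.570×10^-4 / 0.06691 = 6.829 mmol/kg
[CO3²⁻] = α₂·DIC; α₂ = 0.009452, so [CO3²⁻] = 0.009452 × 6.829 = 0.0645 mmol/kg

[CO3²⁻] = 0.0645 mmol/kg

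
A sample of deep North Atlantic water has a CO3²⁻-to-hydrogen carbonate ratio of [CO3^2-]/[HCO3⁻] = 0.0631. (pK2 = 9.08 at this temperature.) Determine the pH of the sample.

From K2 = [H⁺][CO3^2-]/[HCO3⁻]:  pH = pK2 + log₁₀([CO3^2-]/[HCO3⁻])
log₁₀(0.0631) = -1.200
pH = 9.08 + (-1.200) = 7.88

pH = 7.88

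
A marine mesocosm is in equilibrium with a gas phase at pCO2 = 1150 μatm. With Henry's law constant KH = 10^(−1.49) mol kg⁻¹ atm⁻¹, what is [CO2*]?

[CO2*] = 37.2 μmol/kg

KH = 10^(−1.49) = 3.236×10^-2 mol kg⁻¹ atm⁻¹
[CO2*] = KH · pCO2 = 3.236×10^-2 × 1150×10^-6 atm = 3.72×10^-5 mol/kg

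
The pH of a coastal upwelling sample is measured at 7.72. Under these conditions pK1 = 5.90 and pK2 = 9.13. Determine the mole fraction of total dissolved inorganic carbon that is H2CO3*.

α₀ = 1 / (1 + K1/[H⁺] + K1K2/[H⁺]²) = 1 / (1 + 10^+1.82 + 10^+0.41)
   = 1 / (1 + 66.069 + 2.5704) = 1/69.640 = 0.01436

α₀ = 0.0144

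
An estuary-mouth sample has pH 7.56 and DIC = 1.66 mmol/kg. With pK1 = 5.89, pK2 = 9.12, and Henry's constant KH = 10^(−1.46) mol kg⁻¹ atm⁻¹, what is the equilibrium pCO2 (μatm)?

pCO2 = 976 μatm

α₀ = 1 / (1 + K1/[H⁺] + K1K2/[H⁺]²) = 1 / (1 + 10^+1.67 + 10^+0.11)
   = 1 / (1 + 46.774 + 1.2882) = 1/49.062 = 0.02038
[CO2*] = α₀ × DIC = 0.02038 × 1.66 = 0.03383 mmol/kg
pCO2 = [CO2*]/KH = 3.383×10^-5 / 3.467×10^-2 = 976 μatm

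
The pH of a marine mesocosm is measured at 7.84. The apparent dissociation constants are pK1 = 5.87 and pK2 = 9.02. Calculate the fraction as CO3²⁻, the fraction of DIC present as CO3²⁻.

α₂ = 1 / (1 + [H⁺]/K2 + [H⁺]²/(K1K2)) = 1 / (1 + 10^+1.18 + 10^-0.79)
   = 1 / (1 + 15.136 + 0.16218) = 1/16.298 = 0.06136

α₂ = 0.0614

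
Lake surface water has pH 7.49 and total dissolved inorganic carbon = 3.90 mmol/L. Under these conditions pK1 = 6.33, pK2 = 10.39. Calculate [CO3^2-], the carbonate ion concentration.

α₂ = 1 / (1 + [H⁺]/K2 + [H⁺]²/(K1K2)) = 1 / (1 + 10^+2.90 + 10^+1.74)
   = 1 / (1 + 794.33 + 54.954) = 1/850.28 = 0.001176
[CO3²⁻] = α₂ × DIC = 0.001176 × 3.90 = 0.00459 mmol/L = 4.59 μmol/L

[CO3²⁻] = 4.59 μmol/L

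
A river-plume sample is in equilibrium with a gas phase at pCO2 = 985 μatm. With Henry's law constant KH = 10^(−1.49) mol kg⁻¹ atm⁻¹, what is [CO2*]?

KH = 10^(−1.49) = 3.236×10^-2 mol kg⁻¹ atm⁻¹
[CO2*] = KH · pCO2 = 3.236×10^-2 × 985×10^-6 atm = 3.19×10^-5 mol/kg

[CO2*] = 31.9 μmol/kg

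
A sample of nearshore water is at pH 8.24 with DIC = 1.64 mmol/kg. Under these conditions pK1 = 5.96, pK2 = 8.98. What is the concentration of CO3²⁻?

α₂ = 1 / (1 + [H⁺]/K2 + [H⁺]²/(K1K2)) = 1 / (1 + 10^+0.74 + 10^-1.54)
   = 1 / (1 + 5.4954 + 0.028840) = 1/6.5242 = 0.1533
[CO3²⁻] = α₂ × DIC = 0.1533 × 1.64 = 0.251 mmol/kg

[CO3²⁻] = 0.251 mmol/kg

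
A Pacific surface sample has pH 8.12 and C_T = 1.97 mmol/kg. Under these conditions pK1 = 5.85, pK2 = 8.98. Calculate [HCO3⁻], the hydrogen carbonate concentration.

α₁ = 1 / (1 + [H⁺]/K1 + K2/[H⁺]) = 1 / (1 + 10^-2.27 + 10^-0.86)
   = 1 / (1 + 0.0053703 + 0.13804) = 1/1.1434 = 0.8746
[HCO3⁻] = α₁ × DIC = 0.8746 × 1.97 = 1.72 mmol/kg

[HCO3⁻] = 1.72 mmol/kg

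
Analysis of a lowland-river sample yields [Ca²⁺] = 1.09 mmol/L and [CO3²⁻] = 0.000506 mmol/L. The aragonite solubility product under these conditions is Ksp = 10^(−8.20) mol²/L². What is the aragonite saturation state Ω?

Ω = 0.0874

Ksp = 10^(−8.20) = 6.310×10^-9
Ω = [Ca²⁺][CO3²⁻]/Ksp = (1.09×10^-3)(0.000506×10^-3) / 6.310×10^-9 = 0.0874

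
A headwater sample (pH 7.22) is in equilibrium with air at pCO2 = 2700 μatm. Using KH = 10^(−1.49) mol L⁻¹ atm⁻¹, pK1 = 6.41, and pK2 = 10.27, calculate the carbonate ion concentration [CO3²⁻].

[CO2*] = KH · pCO2 = 10^(−1.49) × 2700×10^-6 = 8.737×10^-5 mol/L
α₀ = 1/(1 + K1/[H⁺] + K1K2/[H⁺]²) = 1/(1 + 10^+0.81 + 10^-2.24) = 0.1340
DIC = [CO2*]/α₀ = 8.737×10^-5 / 0.1340 = 0.6520 mmol/L
[CO3²⁻] = α₂·DIC; α₂ = 0.0007711, so [CO3²⁻] = 0.0007711 × 0.6520 = 0.000503 mmol/L = 0.503 μmol/L

[CO3²⁻] = 0.503 μmol/L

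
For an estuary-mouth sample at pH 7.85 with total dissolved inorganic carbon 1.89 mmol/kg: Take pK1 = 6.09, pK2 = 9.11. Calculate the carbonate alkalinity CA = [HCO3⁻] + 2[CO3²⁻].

CA = 1.96 mmol/kg

CA = [HCO3⁻] + 2[CO3²⁻] = (α₁ + 2α₂)·DIC
At pH 7.85: [H⁺]/K1 = 10^-1.76 = 0.017378, K2/[H⁺] = 10^-1.26 = 0.054954
α₁ = 1/(1 + 0.017378 + 0.054954) = 1/1.0723 = 0.9325; α₂ = α₁·K2/[H⁺] = 0.05125
α₁ + 2α₂ = 1.0350
CA = 1.0350 × 1.89 = 1.96 mmol/kg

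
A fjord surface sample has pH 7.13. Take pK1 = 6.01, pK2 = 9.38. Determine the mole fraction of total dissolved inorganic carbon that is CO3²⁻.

α₂ = 1 / (1 + [H⁺]/K2 + [H⁺]²/(K1K2)) = 1 / (1 + 10^+2.25 + 10^+1.13)
   = 1 / (1 + 177.83 + 13.490) = 1/192.32 = 0.005200

α₂ = 0.00520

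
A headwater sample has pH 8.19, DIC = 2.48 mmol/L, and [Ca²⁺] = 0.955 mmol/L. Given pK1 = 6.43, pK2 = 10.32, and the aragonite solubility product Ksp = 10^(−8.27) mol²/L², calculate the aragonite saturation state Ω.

α₂ = 1 / (1 + [H⁺]/K2 + [H⁺]²/(K1K2)) = 1 / (1 + 10^+2.13 + 10^+0.37)
   = 1 / (1 + 134.90 + 2.3442) = 1/138.24 = 0.007234
[CO3²⁻] = α₂ × DIC = 0.007234 × 2.48 = 0.01794 mmol/L = 17.94 μmol/L
Ksp = 10^(−8.27) = 5.370×10^-9
Ω = [Ca²⁺][CO3²⁻]/Ksp = (0.955×10^-3)(1.794×10^-5) / 5.370×10^-9 = 3.19

Ω = 3.19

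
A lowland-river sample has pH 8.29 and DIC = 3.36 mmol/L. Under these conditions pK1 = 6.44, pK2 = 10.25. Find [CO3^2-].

α₂ = 1 / (1 + [H⁺]/K2 + [H⁺]²/(K1K2)) = 1 / (1 + 10^+1.96 + 10^+0.11)
   = 1 / (1 + 91.201 + 1.2882) = 1/93.489 = 0.01070
[CO3²⁻] = α₂ × DIC = 0.01070 × 3.36 = 0.0359 mmol/L

[CO3²⁻] = 0.0359 mmol/L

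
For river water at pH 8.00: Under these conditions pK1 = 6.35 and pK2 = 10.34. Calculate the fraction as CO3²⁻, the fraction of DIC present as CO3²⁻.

α₂ = 0.00445

α₂ = 1 / (1 + [H⁺]/K2 + [H⁺]²/(K1K2)) = 1 / (1 + 10^+2.34 + 10^+0.69)
   = 1 / (1 + 218.78 + 4.8978) = 1/224.67 = 0.004451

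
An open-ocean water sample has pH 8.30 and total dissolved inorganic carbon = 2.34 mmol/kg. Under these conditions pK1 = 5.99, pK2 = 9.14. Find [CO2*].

α₀ = 1 / (1 + K1/[H⁺] + K1K2/[H⁺]²) = 1 / (1 + 10^+2.31 + 10^+1.47)
   = 1 / (1 + 204.17 + 29.512) = 1/234.69 = 0.004261
[CO2*] = α₀ × DIC = 0.004261 × 2.34 = 0.00997 mmol/kg = 9.97 μmol/kg

[CO2*] = 9.97 μmol/kg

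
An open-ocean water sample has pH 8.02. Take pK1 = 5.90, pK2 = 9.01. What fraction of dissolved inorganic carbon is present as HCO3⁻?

α₁ = 1 / (1 + [H⁺]/K1 + K2/[H⁺]) = 1 / (1 + 10^-2.12 + 10^-0.99)
   = 1 / (1 + 0.0075858 + 0.10233) = 1/1.1099 = 0.9010

α₁ = 0.901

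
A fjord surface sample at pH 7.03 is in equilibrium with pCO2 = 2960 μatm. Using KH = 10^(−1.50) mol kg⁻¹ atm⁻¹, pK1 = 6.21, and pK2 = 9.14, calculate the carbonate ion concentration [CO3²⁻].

[CO2*] = KH · pCO2 = 10^(−1.50) × 2960×10^-6 = 9.360×10^-5 mol/kg
α₀ = 1/(1 + K1/[H⁺] + K1K2/[H⁺]²) = 1/(1 + 10^+0.82 + 10^-1.29) = 0.1306
DIC = [CO2*]/α₀ = 9.360×10^-5 / 0.1306 = 0.7168 mmol/kg
[CO3²⁻] = α₂·DIC; α₂ = 0.006697, so [CO3²⁻] = 0.006697 × 0.7168 = 0.00480 mmol/kg = 4.80 μmol/kg

[CO3²⁻] = 4.80 μmol/kg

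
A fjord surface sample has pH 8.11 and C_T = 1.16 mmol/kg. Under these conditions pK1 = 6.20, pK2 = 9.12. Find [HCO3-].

α₁ = 1 / (1 + [H⁺]/K1 + K2/[H⁺]) = 1 / (1 + 10^-1.91 + 10^-1.01)
   = 1 / (1 + 0.012303 + 0.097724) = 1/1.1100 = 0.9009
[HCO3⁻] = α₁ × DIC = 0.9009 × 1.16 = 1.05 mmol/kg

[HCO3⁻] = 1.05 mmol/kg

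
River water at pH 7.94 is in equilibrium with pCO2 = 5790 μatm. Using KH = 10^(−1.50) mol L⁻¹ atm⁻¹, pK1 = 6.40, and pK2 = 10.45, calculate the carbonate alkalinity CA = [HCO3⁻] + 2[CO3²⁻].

CA = 6.39 mmol/L

[CO2*] = KH · pCO2 = 10^(−1.50) × 5790×10^-6 = 1.831×10^-4 mol/L
α₀ = 1/(1 + K1/[H⁺] + K1K2/[H⁺]²) = 1/(1 + 10^+1.54 + 10^-0.97) = 0.02795
DIC = [CO2*]/α₀ = 1.831×10^-4 / 0.02795 = 6.551 mmol/L
CA = (α₁ + 2α₂)·DIC = (0.9691 + 2×0.002995) × 6.551 = 6.39 mmol/L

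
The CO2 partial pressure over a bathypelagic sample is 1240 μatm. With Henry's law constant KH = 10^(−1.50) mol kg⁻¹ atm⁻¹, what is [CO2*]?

KH = 10^(−1.50) = 3.162×10^-2 mol kg⁻¹ atm⁻¹
[CO2*] = KH · pCO2 = 3.162×10^-2 × 1240×10^-6 atm = 3.92×10^-5 mol/kg

[CO2*] = 39.2 μmol/kg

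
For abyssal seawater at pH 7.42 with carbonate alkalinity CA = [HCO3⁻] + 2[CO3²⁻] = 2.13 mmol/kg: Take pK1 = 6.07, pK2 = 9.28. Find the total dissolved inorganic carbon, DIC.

DIC = 2.19 mmol/kg

CA = [HCO3⁻] + 2[CO3²⁻] = (α₁ + 2α₂)·DIC
At pH 7.42: [H⁺]/K1 = 10^-1.35 = 0.044668, K2/[H⁺] = 10^-1.86 = 0.013804
α₁ = 1/(1 + 0.044668 + 0.013804) = 1/1.0585 = 0.9448; α₂ = α₁·K2/[H⁺] = 0.01304
α₁ + 2α₂ = 0.9708
DIC = CA / (α₁ + 2α₂) = 2.13 / 0.9708 = 2.19 mmol/kg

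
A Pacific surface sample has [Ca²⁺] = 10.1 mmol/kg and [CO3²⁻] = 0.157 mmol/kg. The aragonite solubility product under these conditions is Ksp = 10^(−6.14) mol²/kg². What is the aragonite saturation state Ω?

Ksp = 10^(−6.14) = 7.244×10^-7
Ω = [Ca²⁺][CO3²⁻]/Ksp = (10.1×10^-3)(0.157×10^-3) / 7.244×10^-7 = 2.19

Ω = 2.19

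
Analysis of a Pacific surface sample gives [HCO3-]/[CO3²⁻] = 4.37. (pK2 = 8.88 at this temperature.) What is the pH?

From K2 = [H⁺][CO3²⁻]/[HCO3-]:  pH = pK2 − log₁₀([HCO3-]/[CO3²⁻])
log₁₀(4.37) = +0.640
pH = 8.88 − (+0.640) = 8.24

pH = 8.24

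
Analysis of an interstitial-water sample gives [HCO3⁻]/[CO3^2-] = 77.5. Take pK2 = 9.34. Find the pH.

From K2 = [H⁺][CO3^2-]/[HCO3⁻]:  pH = pK2 − log₁₀([HCO3⁻]/[CO3^2-])
log₁₀(77.5) = +1.889
pH = 9.34 − (+1.889) = 7.45

pH = 7.45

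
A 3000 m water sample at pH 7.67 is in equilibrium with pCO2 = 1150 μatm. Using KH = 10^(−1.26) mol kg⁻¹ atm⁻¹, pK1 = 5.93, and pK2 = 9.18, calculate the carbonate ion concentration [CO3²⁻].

[CO3²⁻] = 0.107 mmol/kg

[CO2*] = KH · pCO2 = 10^(−1.26) × 1150×10^-6 = 6.320×10^-5 mol/kg
α₀ = 1/(1 + K1/[H⁺] + K1K2/[H⁺]²) = 1/(1 + 10^+1.74 + 10^+0.23) = 0.01735
DIC = [CO2*]/α₀ = 6.320×10^-5 / 0.01735 = 3.643 mmol/kg
[CO3²⁻] = α₂·DIC; α₂ = 0.02946, so [CO3²⁻] = 0.02946 × 3.643 = 0.107 mmol/kg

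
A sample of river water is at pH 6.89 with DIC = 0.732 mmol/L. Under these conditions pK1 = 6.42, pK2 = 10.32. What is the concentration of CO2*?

[CO2*] = 0.185 mmol/L

α₀ = 1 / (1 + K1/[H⁺] + K1K2/[H⁺]²) = 1 / (1 + 10^+0.47 + 10^-2.96)
   = 1 / (1 + 2.9512 + 0.0010965) = 1/3.9523 = 0.2530
[CO2*] = α₀ × DIC = 0.2530 × 0.732 = 0.185 mmol/L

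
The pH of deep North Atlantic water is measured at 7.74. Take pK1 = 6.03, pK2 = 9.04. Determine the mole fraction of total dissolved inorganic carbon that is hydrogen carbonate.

α₁ = 1 / (1 + [H⁺]/K1 + K2/[H⁺]) = 1 / (1 + 10^-1.71 + 10^-1.30)
   = 1 / (1 + 0.019498 + 0.050119) = 1/1.0696 = 0.9349

α₁ = 0.935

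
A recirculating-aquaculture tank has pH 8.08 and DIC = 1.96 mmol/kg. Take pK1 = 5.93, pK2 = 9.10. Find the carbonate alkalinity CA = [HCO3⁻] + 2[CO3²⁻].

CA = [HCO3⁻] + 2[CO3²⁻] = (α₁ + 2α₂)·DIC
At pH 8.08: [H⁺]/K1 = 10^-2.15 = 0.0070795, K2/[H⁺] = 10^-1.02 = 0.095499
α₁ = 1/(1 + 0.0070795 + 0.095499) = 1/1.1026 = 0.9070; α₂ = α₁·K2/[H⁺] = 0.08661
α₁ + 2α₂ = 1.0802
CA = 1.0802 × 1.96 = 2.12 mmol/kg

CA = 2.12 mmol/kg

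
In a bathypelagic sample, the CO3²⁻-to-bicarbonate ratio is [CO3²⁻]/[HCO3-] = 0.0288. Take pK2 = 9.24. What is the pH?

pH = 7.70

From K2 = [H⁺][CO3²⁻]/[HCO3-]:  pH = pK2 + log₁₀([CO3²⁻]/[HCO3-])
log₁₀(0.0288) = -1.541
pH = 9.24 + (-1.541) = 7.70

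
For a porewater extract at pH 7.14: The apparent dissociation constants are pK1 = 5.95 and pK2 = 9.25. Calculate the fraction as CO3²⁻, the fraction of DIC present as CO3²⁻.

α₂ = 0.00724

α₂ = 1 / (1 + [H⁺]/K2 + [H⁺]²/(K1K2)) = 1 / (1 + 10^+2.11 + 10^+0.92)
   = 1 / (1 + 128.82 + 8.3176) = 1/138.14 = 0.007239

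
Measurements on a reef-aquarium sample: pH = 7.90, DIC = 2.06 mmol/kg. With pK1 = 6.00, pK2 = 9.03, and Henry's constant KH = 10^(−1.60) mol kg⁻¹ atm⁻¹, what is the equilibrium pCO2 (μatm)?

pCO2 = 950 μatm

α₀ = 1 / (1 + K1/[H⁺] + K1K2/[H⁺]²) = 1 / (1 + 10^+1.90 + 10^+0.77)
   = 1 / (1 + 79.433 + 5.8884) = 1/86.321 = 0.01158
[CO2*] = α₀ × DIC = 0.01158 × 2.06 = 0.02386 mmol/kg
pCO2 = [CO2*]/KH = 2.386×10^-5 / 2.512×10^-2 = 950 μatm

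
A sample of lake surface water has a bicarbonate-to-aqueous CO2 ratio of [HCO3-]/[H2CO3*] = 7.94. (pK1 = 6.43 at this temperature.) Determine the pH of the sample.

From K1 = [H⁺][HCO3-]/[H2CO3*]:  pH = pK1 + log₁₀([HCO3-]/[H2CO3*])
log₁₀(7.94) = +0.900
pH = 6.43 + (+0.900) = 7.33

pH = 7.33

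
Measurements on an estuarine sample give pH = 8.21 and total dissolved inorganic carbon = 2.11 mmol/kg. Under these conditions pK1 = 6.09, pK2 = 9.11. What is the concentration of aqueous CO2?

α₀ = 1 / (1 + K1/[H⁺] + K1K2/[H⁺]²) = 1 / (1 + 10^+2.12 + 10^+1.22)
   = 1 / (1 + 131.83 + 16.596) = 1/149.42 = 0.006692
[CO2*] = α₀ × DIC = 0.006692 × 2.11 = 0.0141 mmol/kg = 14.1 μmol/kg

[CO2*] = 14.1 μmol/kg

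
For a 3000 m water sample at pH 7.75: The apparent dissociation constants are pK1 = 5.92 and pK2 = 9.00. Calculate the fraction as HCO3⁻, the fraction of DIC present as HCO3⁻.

α₁ = 0.934

α₁ = 1 / (1 + [H⁺]/K1 + K2/[H⁺]) = 1 / (1 + 10^-1.83 + 10^-1.25)
   = 1 / (1 + 0.014791 + 0.056234) = 1/1.0710 = 0.9337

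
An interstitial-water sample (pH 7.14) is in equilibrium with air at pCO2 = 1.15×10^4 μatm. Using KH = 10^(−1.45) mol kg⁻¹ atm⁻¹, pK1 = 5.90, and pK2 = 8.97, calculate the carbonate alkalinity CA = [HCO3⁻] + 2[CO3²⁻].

CA = 7.30 mmol/kg

[CO2*] = KH · pCO2 = 10^(−1.45) × 1.15×10^4×10^-6 = 4.080×10^-4 mol/kg
α₀ = 1/(1 + K1/[H⁺] + K1K2/[H⁺]²) = 1/(1 + 10^+1.24 + 10^-0.59) = 0.05366
DIC = [CO2*]/α₀ = 4.080×10^-4 / 0.05366 = 7.604 mmol/kg
CA = (α₁ + 2α₂)·DIC = (0.9325 + 2×0.01379) × 7.604 = 7.30 mmol/kg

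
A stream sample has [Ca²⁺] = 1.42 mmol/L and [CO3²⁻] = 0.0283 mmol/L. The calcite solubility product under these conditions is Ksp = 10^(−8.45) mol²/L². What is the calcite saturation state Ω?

Ksp = 10^(−8.45) = 3.548×10^-9
Ω = [Ca²⁺][CO3²⁻]/Ksp = (1.42×10^-3)(0.0283×10^-3) / 3.548×10^-9 = 11.3

Ω = 11.3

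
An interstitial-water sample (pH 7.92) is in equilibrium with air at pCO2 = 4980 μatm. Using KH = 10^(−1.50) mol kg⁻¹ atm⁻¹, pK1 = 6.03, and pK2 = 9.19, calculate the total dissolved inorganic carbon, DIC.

DIC = 13.0 mmol/kg

[CO2*] = KH · pCO2 = 10^(−1.50) × 4980×10^-6 = 1.575×10^-4 mol/kg
α₀ = 1/(1 + K1/[H⁺] + K1K2/[H⁺]²) = 1/(1 + 10^+1.89 + 10^+0.62) = 0.01208
DIC = [CO2*]/α₀ = 1.575×10^-4 / 0.01208 = 13.0 mmol/kg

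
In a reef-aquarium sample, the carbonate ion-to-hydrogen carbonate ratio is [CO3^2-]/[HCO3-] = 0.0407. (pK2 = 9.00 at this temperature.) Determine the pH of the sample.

From K2 = [H⁺][CO3^2-]/[HCO3-]:  pH = pK2 + log₁₀([CO3^2-]/[HCO3-])
log₁₀(0.0407) = -1.390
pH = 9.00 + (-1.390) = 7.61

pH = 7.61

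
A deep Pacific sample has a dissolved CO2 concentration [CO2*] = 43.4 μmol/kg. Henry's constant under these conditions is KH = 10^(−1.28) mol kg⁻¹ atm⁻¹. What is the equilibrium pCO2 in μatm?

pCO2 = 827 μatm

KH = 10^(−1.28) = 5.248×10^-2 mol kg⁻¹ atm⁻¹
pCO2 = [CO2*]/KH = 43.4×10^-6 / 5.248×10^-2 = 8.27×10^-4 atm = 827 μatm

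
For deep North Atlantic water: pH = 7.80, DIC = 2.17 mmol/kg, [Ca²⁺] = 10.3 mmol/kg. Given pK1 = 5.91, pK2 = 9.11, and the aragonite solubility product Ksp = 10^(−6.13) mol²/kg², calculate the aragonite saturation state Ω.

α₂ = 1 / (1 + [H⁺]/K2 + [H⁺]²/(K1K2)) = 1 / (1 + 10^+1.31 + 10^-0.58)
   = 1 / (1 + 20.417 + 0.26303) = 1/21.680 = 0.04612
[CO3²⁻] = α₂ × DIC = 0.04612 × 2.17 = 0.1001 mmol/kg
Ksp = 10^(−6.13) = 7.413×10^-7
Ω = [Ca²⁺][CO3²⁻]/Ksp = (10.3×10^-3)(1.001×10^-4) / 7.413×10^-7 = 1.39

Ω = 1.39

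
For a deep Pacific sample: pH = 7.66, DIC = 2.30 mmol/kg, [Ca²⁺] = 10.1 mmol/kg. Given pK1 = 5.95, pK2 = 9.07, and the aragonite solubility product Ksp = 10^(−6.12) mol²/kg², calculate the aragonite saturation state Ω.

α₂ = 1 / (1 + [H⁺]/K2 + [H⁺]²/(K1K2)) = 1 / (1 + 10^+1.41 + 10^-0.30)
   = 1 / (1 + 25.704 + 0.50119) = 1/27.205 = 0.03676
[CO3²⁻] = α₂ × DIC = 0.03676 × 2.30 = 0.08454 mmol/kg
Ksp = 10^(−6.12) = 7.586×10^-7
Ω = [Ca²⁺][CO3²⁻]/Ksp = (10.1×10^-3)(8.454×10^-5) / 7.586×10^-7 = 1.13

Ω = 1.13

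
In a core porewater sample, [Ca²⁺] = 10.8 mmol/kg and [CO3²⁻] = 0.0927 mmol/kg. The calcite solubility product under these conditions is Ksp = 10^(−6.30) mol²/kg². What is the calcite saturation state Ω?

Ω = 2.00

Ksp = 10^(−6.30) = 5.012×10^-7
Ω = [Ca²⁺][CO3²⁻]/Ksp = (10.8×10^-3)(0.0927×10^-3) / 5.012×10^-7 = 2.00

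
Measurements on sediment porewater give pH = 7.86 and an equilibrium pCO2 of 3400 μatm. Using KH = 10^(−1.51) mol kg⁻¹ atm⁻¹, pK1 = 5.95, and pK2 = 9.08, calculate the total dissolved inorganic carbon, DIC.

DIC = 9.16 mmol/kg

[CO2*] = KH · pCO2 = 10^(−1.51) × 3400×10^-6 = 1.051×10^-4 mol/kg
α₀ = 1/(1 + K1/[H⁺] + K1K2/[H⁺]²) = 1/(1 + 10^+1.91 + 10^+0.69) = 0.01147
DIC = [CO2*]/α₀ = 1.051×10^-4 / 0.01147 = 9.16 mmol/kg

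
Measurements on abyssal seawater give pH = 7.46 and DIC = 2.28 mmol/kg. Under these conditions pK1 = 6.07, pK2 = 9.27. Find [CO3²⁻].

[CO3²⁻] = 0.0334 mmol/kg

α₂ = 1 / (1 + [H⁺]/K2 + [H⁺]²/(K1K2)) = 1 / (1 + 10^+1.81 + 10^+0.42)
   = 1 / (1 + 64.565 + 2.6303) = 1/68.196 = 0.01466
[CO3²⁻] = α₂ × DIC = 0.01466 × 2.28 = 0.0334 mmol/kg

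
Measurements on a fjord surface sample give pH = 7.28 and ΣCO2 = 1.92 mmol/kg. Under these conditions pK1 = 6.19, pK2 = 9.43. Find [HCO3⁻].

[HCO3⁻] = 1.76 mmol/kg

α₁ = 1 / (1 + [H⁺]/K1 + K2/[H⁺]) = 1 / (1 + 10^-1.09 + 10^-2.15)
   = 1 / (1 + 0.081283 + 0.0070795) = 1/1.0884 = 0.9188
[HCO3⁻] = α₁ × DIC = 0.9188 × 1.92 = 1.76 mmol/kg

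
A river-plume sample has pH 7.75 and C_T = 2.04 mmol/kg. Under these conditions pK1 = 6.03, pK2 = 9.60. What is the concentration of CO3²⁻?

[CO3²⁻] = 0.0279 mmol/kg

α₂ = 1 / (1 + [H⁺]/K2 + [H⁺]²/(K1K2)) = 1 / (1 + 10^+1.85 + 10^+0.13)
   = 1 / (1 + 70.795 + 1.3490) = 1/73.144 = 0.01367
[CO3²⁻] = α₂ × DIC = 0.01367 × 2.04 = 0.0279 mmol/kg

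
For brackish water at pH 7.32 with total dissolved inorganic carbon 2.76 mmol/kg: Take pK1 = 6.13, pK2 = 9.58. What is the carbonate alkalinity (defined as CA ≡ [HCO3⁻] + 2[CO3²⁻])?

CA = [HCO3⁻] + 2[CO3²⁻] = (α₁ + 2α₂)·DIC
At pH 7.32: [H⁺]/K1 = 10^-1.19 = 0.064565, K2/[H⁺] = 10^-2.26 = 0.0054954
α₁ = 1/(1 + 0.064565 + 0.0054954) = 1/1.0701 = 0.9345; α₂ = α₁·K2/[H⁺] = 0.005136
α₁ + 2α₂ = 0.9448
CA = 0.9448 × 2.76 = 2.61 mmol/kg

CA = 2.61 mmol/kg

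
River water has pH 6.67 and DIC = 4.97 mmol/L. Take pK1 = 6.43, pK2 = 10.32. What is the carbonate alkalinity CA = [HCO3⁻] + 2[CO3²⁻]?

CA = 3.16 mmol/L

CA = [HCO3⁻] + 2[CO3²⁻] = (α₁ + 2α₂)·DIC
At pH 6.67: [H⁺]/K1 = 10^-0.24 = 0.57544, K2/[H⁺] = 10^-3.65 = 0.00022387
α₁ = 1/(1 + 0.57544 + 0.00022387) = 1/1.5757 = 0.6347; α₂ = α₁·K2/[H⁺] = 0.0001421
α₁ + 2α₂ = 0.6349
CA = 0.6349 × 4.97 = 3.16 mmol/L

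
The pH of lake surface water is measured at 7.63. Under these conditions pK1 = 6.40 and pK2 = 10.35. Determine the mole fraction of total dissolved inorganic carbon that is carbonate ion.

α₂ = 0.00180

α₂ = 1 / (1 + [H⁺]/K2 + [H⁺]²/(K1K2)) = 1 / (1 + 10^+2.72 + 10^+1.49)
   = 1 / (1 + 524.81 + 30.903) = 1/556.71 = 0.001796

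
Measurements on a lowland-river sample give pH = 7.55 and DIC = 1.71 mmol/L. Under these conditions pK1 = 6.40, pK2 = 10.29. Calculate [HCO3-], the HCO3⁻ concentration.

[HCO3⁻] = 1.59 mmol/L

α₁ = 1 / (1 + [H⁺]/K1 + K2/[H⁺]) = 1 / (1 + 10^-1.15 + 10^-2.74)
   = 1 / (1 + 0.070795 + 0.0018197) = 1/1.0726 = 0.9323
[HCO3⁻] = α₁ × DIC = 0.9323 × 1.71 = 1.59 mmol/L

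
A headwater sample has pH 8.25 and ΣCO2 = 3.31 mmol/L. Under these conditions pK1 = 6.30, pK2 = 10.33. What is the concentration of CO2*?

α₀ = 1 / (1 + K1/[H⁺] + K1K2/[H⁺]²) = 1 / (1 + 10^+1.95 + 10^-0.13)
   = 1 / (1 + 89.125 + 0.74131) = 1/90.866 = 0.01101
[CO2*] = α₀ × DIC = 0.01101 × 3.31 = 0.0364 mmol/L

[CO2*] = 0.0364 mmol/L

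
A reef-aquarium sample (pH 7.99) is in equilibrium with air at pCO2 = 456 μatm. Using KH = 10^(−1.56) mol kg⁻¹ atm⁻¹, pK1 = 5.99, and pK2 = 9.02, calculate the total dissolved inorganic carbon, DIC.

[CO2*] = KH · pCO2 = 10^(−1.56) × 456×10^-6 = 1.256×10^-5 mol/kg
α₀ = 1/(1 + K1/[H⁺] + K1K2/[H⁺]²) = 1/(1 + 10^+2.00 + 10^+0.97) = 0.009064
DIC = [CO2*]/α₀ = 1.256×10^-5 / 0.009064 = 1.39 mmol/kg

DIC = 1.39 mmol/kg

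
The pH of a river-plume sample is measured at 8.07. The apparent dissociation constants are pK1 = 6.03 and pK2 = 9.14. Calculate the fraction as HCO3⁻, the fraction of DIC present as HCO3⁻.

α₁ = 0.914

α₁ = 1 / (1 + [H⁺]/K1 + K2/[H⁺]) = 1 / (1 + 10^-2.04 + 10^-1.07)
   = 1 / (1 + 0.0091201 + 0.085114) = 1/1.0942 = 0.9139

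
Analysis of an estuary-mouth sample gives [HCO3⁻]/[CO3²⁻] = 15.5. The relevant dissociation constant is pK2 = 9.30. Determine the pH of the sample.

pH = 8.11

From K2 = [H⁺][CO3²⁻]/[HCO3⁻]:  pH = pK2 − log₁₀([HCO3⁻]/[CO3²⁻])
log₁₀(15.5) = +1.190
pH = 9.30 − (+1.190) = 8.11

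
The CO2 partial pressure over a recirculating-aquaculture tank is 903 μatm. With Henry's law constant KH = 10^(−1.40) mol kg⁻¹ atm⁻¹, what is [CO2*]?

KH = 10^(−1.40) = 3.981×10^-2 mol kg⁻¹ atm⁻¹
[CO2*] = KH · pCO2 = 3.981×10^-2 × 903×10^-6 atm = 3.59×10^-5 mol/kg

[CO2*] = 35.9 μmol/kg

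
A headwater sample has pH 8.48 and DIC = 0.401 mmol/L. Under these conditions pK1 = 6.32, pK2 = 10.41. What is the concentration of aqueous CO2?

α₀ = 1 / (1 + K1/[H⁺] + K1K2/[H⁺]²) = 1 / (1 + 10^+2.16 + 10^+0.23)
   = 1 / (1 + 144.54 + 1.6982) = 1/147.24 = 0.006792
[CO2*] = α₀ × DIC = 0.006792 × 0.401 = 0.00272 mmol/L = 2.72 μmol/L

[CO2*] = 2.72 μmol/L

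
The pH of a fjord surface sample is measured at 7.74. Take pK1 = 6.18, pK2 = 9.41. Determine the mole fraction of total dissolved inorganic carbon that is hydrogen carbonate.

α₁ = 1 / (1 + [H⁺]/K1 + K2/[H⁺]) = 1 / (1 + 10^-1.56 + 10^-1.67)
   = 1 / (1 + 0.027542 + 0.021380) = 1/1.0489 = 0.9534

α₁ = 0.953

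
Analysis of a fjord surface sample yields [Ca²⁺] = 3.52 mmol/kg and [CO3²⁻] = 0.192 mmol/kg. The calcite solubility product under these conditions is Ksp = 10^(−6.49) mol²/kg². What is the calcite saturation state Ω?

Ω = 2.09

Ksp = 10^(−6.49) = 3.236×10^-7
Ω = [Ca²⁺][CO3²⁻]/Ksp = (3.52×10^-3)(0.192×10^-3) / 3.236×10^-7 = 2.09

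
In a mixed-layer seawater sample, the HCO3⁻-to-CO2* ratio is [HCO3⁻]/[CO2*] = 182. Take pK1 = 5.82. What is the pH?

From K1 = [H⁺][HCO3⁻]/[CO2*]:  pH = pK1 + log₁₀([HCO3⁻]/[CO2*])
log₁₀(182) = +2.260
pH = 5.82 + (+2.260) = 8.08

pH = 8.08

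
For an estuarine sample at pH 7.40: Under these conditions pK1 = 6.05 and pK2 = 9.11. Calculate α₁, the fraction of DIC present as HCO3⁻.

α₁ = 1 / (1 + [H⁺]/K1 + K2/[H⁺]) = 1 / (1 + 10^-1.35 + 10^-1.71)
   = 1 / (1 + 0.044668 + 0.019498) = 1/1.0642 = 0.9397

α₁ = 0.940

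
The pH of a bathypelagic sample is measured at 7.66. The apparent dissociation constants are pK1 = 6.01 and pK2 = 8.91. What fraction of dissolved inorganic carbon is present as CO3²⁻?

α₂ = 1 / (1 + [H⁺]/K2 + [H⁺]²/(K1K2)) = 1 / (1 + 10^+1.25 + 10^-0.40)
   = 1 / (1 + 17.783 + 0.39811) = 1/19.181 = 0.05214

α₂ = 0.0521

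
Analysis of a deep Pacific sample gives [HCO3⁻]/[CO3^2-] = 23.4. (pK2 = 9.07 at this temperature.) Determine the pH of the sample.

pH = 7.70

From K2 = [H⁺][CO3^2-]/[HCO3⁻]:  pH = pK2 − log₁₀([HCO3⁻]/[CO3^2-])
log₁₀(23.4) = +1.369
pH = 9.07 − (+1.369) = 7.70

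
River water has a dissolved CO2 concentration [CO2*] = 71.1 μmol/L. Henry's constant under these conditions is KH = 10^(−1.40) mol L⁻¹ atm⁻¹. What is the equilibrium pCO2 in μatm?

pCO2 = 1790 μatm

KH = 10^(−1.40) = 3.981×10^-2 mol L⁻¹ atm⁻¹
pCO2 = [CO2*]/KH = 71.1×10^-6 / 3.981×10^-2 = 1.79×10^-3 atm = 1790 μatm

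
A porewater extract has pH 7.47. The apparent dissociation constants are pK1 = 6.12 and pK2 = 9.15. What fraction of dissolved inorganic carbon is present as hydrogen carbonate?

α₁ = 1 / (1 + [H⁺]/K1 + K2/[H⁺]) = 1 / (1 + 10^-1.35 + 10^-1.68)
   = 1 / (1 + 0.044668 + 0.020893) = 1/1.0656 = 0.9385

α₁ = 0.938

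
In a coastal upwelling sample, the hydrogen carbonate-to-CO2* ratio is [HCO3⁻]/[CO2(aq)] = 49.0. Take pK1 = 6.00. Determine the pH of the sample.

pH = 7.69

From K1 = [H⁺][HCO3⁻]/[CO2(aq)]:  pH = pK1 + log₁₀([HCO3⁻]/[CO2(aq)])
log₁₀(49.0) = +1.690
pH = 6.00 + (+1.690) = 7.69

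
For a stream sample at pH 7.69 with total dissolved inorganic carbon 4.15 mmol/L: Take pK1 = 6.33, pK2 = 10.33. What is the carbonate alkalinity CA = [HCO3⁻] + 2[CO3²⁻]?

CA = 3.99 mmol/L

CA = [HCO3⁻] + 2[CO3²⁻] = (α₁ + 2α₂)·DIC
At pH 7.69: [H⁺]/K1 = 10^-1.36 = 0.043652, K2/[H⁺] = 10^-2.64 = 0.0022909
α₁ = 1/(1 + 0.043652 + 0.0022909) = 1/1.0459 = 0.9561; α₂ = α₁·K2/[H⁺] = 0.002190
α₁ + 2α₂ = 0.9605
CA = 0.9605 × 4.15 = 3.99 mmol/L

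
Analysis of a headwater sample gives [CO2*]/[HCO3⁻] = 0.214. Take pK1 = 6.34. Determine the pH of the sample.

From K1 = [H⁺][HCO3⁻]/[CO2*]:  pH = pK1 − log₁₀([CO2*]/[HCO3⁻])
log₁₀(0.214) = -0.670
pH = 6.34 − (-0.670) = 7.01

pH = 7.01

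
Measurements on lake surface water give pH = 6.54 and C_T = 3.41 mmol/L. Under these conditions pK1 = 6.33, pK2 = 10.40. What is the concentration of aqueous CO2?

α₀ = 1 / (1 + K1/[H⁺] + K1K2/[H⁺]²) = 1 / (1 + 10^+0.21 + 10^-3.65)
   = 1 / (1 + 1.6218 + 0.00022387) = 1/2.6220 = 0.3814
[CO2*] = α₀ × DIC = 0.3814 × 3.41 = 1.30 mmol/L

[CO2*] = 1.30 mmol/L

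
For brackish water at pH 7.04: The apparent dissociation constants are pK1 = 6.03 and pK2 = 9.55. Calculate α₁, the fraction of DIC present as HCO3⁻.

α₁ = 0.908

α₁ = 1 / (1 + [H⁺]/K1 + K2/[H⁺]) = 1 / (1 + 10^-1.01 + 10^-2.51)
   = 1 / (1 + 0.097724 + 0.0030903) = 1/1.1008 = 0.9084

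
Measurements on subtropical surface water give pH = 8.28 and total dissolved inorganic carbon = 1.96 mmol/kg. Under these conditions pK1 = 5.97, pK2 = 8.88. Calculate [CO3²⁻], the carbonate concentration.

α₂ = 1 / (1 + [H⁺]/K2 + [H⁺]²/(K1K2)) = 1 / (1 + 10^+0.60 + 10^-1.71)
   = 1 / (1 + 3.9811 + 0.019498) = 1/5.0006 = 0.2000
[CO3²⁻] = α₂ × DIC = 0.2000 × 1.96 = 0.392 mmol/kg

[CO3²⁻] = 0.392 mmol/kg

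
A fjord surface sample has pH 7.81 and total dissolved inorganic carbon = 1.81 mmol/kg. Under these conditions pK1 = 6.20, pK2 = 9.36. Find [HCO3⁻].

α₁ = 1 / (1 + [H⁺]/K1 + K2/[H⁺]) = 1 / (1 + 10^-1.61 + 10^-1.55)
   = 1 / (1 + 0.024547 + 0.028184) = 1/1.0527 = 0.9499
[HCO3⁻] = α₁ × DIC = 0.9499 × 1.81 = 1.72 mmol/kg

[HCO3⁻] = 1.72 mmol/kg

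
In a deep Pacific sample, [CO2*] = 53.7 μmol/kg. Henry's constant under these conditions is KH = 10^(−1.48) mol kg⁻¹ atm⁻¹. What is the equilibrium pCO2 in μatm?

KH = 10^(−1.48) = 3.311×10^-2 mol kg⁻¹ atm⁻¹
pCO2 = [CO2*]/KH = 53.7×10^-6 / 3.311×10^-2 = 1.62×10^-3 atm = 1620 μatm

pCO2 = 1620 μatm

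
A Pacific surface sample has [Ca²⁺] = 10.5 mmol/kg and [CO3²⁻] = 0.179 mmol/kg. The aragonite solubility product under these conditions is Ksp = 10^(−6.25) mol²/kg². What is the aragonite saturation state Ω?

Ksp = 10^(−6.25) = 5.623×10^-7
Ω = [Ca²⁺][CO3²⁻]/Ksp = (10.5×10^-3)(0.179×10^-3) / 5.623×10^-7 = 3.34

Ω = 3.34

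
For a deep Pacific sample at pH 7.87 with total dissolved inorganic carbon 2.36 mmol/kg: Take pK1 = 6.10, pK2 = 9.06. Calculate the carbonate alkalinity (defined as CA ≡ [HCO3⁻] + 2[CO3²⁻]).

CA = [HCO3⁻] + 2[CO3²⁻] = (α₁ + 2α₂)·DIC
At pH 7.87: [H⁺]/K1 = 10^-1.77 = 0.016982, K2/[H⁺] = 10^-1.19 = 0.064565
α₁ = 1/(1 + 0.016982 + 0.064565) = 1/1.0815 = 0.9246; α₂ = α₁·K2/[H⁺] = 0.05970
α₁ + 2α₂ = 1.0440
CA = 1.0440 × 2.36 = 2.46 mmol/kg

CA = 2.46 mmol/kg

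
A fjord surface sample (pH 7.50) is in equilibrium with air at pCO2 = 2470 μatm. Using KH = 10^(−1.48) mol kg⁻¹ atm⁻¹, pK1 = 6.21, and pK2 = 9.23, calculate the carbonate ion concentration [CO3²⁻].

[CO3²⁻] = 0.0297 mmol/kg

[CO2*] = KH · pCO2 = 10^(−1.48) × 2470×10^-6 = 8.179×10^-5 mol/kg
α₀ = 1/(1 + K1/[H⁺] + K1K2/[H⁺]²) = 1/(1 + 10^+1.29 + 10^-0.44) = 0.04794
DIC = [CO2*]/α₀ = 8.179×10^-5 / 0.04794 = 1.706 mmol/kg
[CO3²⁻] = α₂·DIC; α₂ = 0.01740, so [CO3²⁻] = 0.01740 × 1.706 = 0.0297 mmol/kg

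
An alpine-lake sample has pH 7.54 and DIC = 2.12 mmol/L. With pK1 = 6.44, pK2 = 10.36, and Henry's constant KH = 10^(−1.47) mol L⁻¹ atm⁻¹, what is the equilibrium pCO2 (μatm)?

α₀ = 1 / (1 + K1/[H⁺] + K1K2/[H⁺]²) = 1 / (1 + 10^+1.10 + 10^-1.72)
   = 1 / (1 + 12.589 + 0.019055) = 1/13.608 = 0.07348
[CO2*] = α₀ × DIC = 0.07348 × 2.12 = 0.1558 mmol/L
pCO2 = [CO2*]/KH = 1.558×10^-4 / 3.388×10^-2 = 4600 μatm

pCO2 = 4600 μatm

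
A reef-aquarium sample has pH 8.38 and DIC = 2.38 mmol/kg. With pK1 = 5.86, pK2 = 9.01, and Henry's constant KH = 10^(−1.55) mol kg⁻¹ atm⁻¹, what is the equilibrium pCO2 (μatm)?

pCO2 = 206 μatm

α₀ = 1 / (1 + K1/[H⁺] + K1K2/[H⁺]²) = 1 / (1 + 10^+2.52 + 10^+1.89)
   = 1 / (1 + 331.13 + 77.625) = 1/409.76 = 0.002440
[CO2*] = α₀ × DIC = 0.002440 × 2.38 = 0.005808 mmol/kg = 5.808 μmol/kg
pCO2 = [CO2*]/KH = 5.808×10^-6 / 2.818×10^-2 = 206 μatm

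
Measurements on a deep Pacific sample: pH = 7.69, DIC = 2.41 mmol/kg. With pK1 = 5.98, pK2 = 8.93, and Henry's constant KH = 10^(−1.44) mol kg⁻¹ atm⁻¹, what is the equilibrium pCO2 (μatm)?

pCO2 = 1200 μatm

α₀ = 1 / (1 + K1/[H⁺] + K1K2/[H⁺]²) = 1 / (1 + 10^+1.71 + 10^+0.47)
   = 1 / (1 + 51.286 + 2.9512) = 1/55.237 = 0.01810
[CO2*] = α₀ × DIC = 0.01810 × 2.41 = 0.04363 mmol/kg
pCO2 = [CO2*]/KH = 4.363×10^-5 / 3.631×10^-2 = 1200 μatm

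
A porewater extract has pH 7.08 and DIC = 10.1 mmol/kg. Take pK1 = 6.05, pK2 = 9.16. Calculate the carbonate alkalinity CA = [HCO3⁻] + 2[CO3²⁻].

CA = 9.32 mmol/kg

CA = [HCO3⁻] + 2[CO3²⁻] = (α₁ + 2α₂)·DIC
At pH 7.08: [H⁺]/K1 = 10^-1.03 = 0.093325, K2/[H⁺] = 10^-2.08 = 0.0083176
α₁ = 1/(1 + 0.093325 + 0.0083176) = 1/1.1016 = 0.9077; α₂ = α₁·K2/[H⁺] = 0.007550
α₁ + 2α₂ = 0.9228
CA = 0.9228 × 10.1 = 9.32 mmol/kg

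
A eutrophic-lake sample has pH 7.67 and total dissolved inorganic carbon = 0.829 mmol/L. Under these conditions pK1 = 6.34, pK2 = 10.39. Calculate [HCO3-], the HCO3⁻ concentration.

α₁ = 1 / (1 + [H⁺]/K1 + K2/[H⁺]) = 1 / (1 + 10^-1.33 + 10^-2.72)
   = 1 / (1 + 0.046774 + 0.0019055) = 1/1.0487 = 0.9536
[HCO3⁻] = α₁ × DIC = 0.9536 × 0.829 = 0.791 mmol/L

[HCO3⁻] = 0.791 mmol/L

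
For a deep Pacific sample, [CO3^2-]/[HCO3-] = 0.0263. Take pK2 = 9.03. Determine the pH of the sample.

From K2 = [H⁺][CO3^2-]/[HCO3-]:  pH = pK2 + log₁₀([CO3^2-]/[HCO3-])
log₁₀(0.0263) = -1.580
pH = 9.03 + (-1.580) = 7.45

pH = 7.45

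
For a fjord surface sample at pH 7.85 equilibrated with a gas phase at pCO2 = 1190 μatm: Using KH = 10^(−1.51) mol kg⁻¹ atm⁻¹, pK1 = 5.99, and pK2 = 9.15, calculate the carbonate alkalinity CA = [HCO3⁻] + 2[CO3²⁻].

CA = 2.93 mmol/kg

[CO2*] = KH · pCO2 = 10^(−1.51) × 1190×10^-6 = 3.677×10^-5 mol/kg
α₀ = 1/(1 + K1/[H⁺] + K1K2/[H⁺]²) = 1/(1 + 10^+1.86 + 10^+0.56) = 0.01297
DIC = [CO2*]/α₀ = 3.677×10^-5 / 0.01297 = 2.834 mmol/kg
CA = (α₁ + 2α₂)·DIC = (0.9399 + 2×0.04711) × 2.834 = 2.93 mmol/kg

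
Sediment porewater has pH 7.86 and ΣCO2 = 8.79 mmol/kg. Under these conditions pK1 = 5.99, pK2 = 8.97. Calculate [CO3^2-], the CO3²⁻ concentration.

α₂ = 1 / (1 + [H⁺]/K2 + [H⁺]²/(K1K2)) = 1 / (1 + 10^+1.11 + 10^-0.76)
   = 1 / (1 + 12.882 + 0.17378) = 1/14.056 = 0.07114
[CO3²⁻] = α₂ × DIC = 0.07114 × 8.79 = 0.625 mmol/kg

[CO3²⁻] = 0.625 mmol/kg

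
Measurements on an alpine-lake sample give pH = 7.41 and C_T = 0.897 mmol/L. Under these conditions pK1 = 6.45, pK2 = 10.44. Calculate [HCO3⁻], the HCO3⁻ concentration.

[HCO3⁻] = 0.808 mmol/L

α₁ = 1 / (1 + [H⁺]/K1 + K2/[H⁺]) = 1 / (1 + 10^-0.96 + 10^-3.03)
   = 1 / (1 + 0.10965 + 0.00093325) = 1/1.1106 = 0.9004
[HCO3⁻] = α₁ × DIC = 0.9004 × 0.897 = 0.808 mmol/L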